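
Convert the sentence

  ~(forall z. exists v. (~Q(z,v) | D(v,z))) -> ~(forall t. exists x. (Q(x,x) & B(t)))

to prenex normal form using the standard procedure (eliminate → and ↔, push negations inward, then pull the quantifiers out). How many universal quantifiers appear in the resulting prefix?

Eliminate → and ↔ using ¬ and ∨.
  ~~(forall z. exists v. (~Q(z,v) | D(v,z))) | ~(forall t. exists x. (Q(x,x) & B(t)))
Move each ¬ inward, flipping quantifiers it crosses:
  (forall z. exists v. (~Q(z,v) | D(v,z))) | (exists t. forall x. (~Q(x,x) | ~B(t)))
All bound variables are already distinct, so no renaming is needed.
Pull the quantifiers to the front (each side's bound variable is not free in the other side):
  forall z. exists v. exists t. forall x. (~Q(z,v) | D(v,z) | ~Q(x,x) | ~B(t))
The prefix is forall z exists v exists t forall x: 2 universal, 2 existential.

2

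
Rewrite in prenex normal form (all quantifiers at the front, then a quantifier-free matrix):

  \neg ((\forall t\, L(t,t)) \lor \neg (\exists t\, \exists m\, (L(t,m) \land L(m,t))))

\exists t\, \exists y1\, \exists m\, (\neg L(t,t) \land L(y1,m) \land L(m,y1))

Drive negations inward (¬∀x A ≡ ∃x ¬A, ¬∃x A ≡ ∀x ¬A, De Morgan for ∧/∨):
  (\exists t\, \neg L(t,t)) \land (\exists t\, \exists m\, (L(t,m) \land L(m,t)))
Standardize variables apart so no two quantifiers bind the same name: t↦y1.
  (\exists t\, \neg L(t,t)) \land (\exists y1\, \exists m\, (L(y1,m) \land L(m,y1)))
Finally move all quantifiers to the prefix:
  \exists t\, \exists y1\, \exists m\, (\neg L(t,t) \land L(y1,m) \land L(m,y1))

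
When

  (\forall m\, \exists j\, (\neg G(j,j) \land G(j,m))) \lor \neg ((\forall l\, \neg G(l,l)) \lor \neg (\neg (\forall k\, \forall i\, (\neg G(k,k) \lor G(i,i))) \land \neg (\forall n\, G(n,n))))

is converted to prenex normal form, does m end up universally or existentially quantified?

universal

Move each ¬ inward, flipping quantifiers it crosses:
  (\forall m\, \exists j\, (\neg G(j,j) \land G(j,m))) \lor (\exists l\, G(l,l)) \land (\exists k\, \exists i\, (G(k,k) \land \neg G(i,i))) \land (\exists n\, \neg G(n,n))
All bound variables are already distinct, so no renaming is needed.
Extract every quantifier outward, since the variables are now distinct and don't occur free across branches:
  \forall m\, \exists j\, \exists l\, \exists k\, \exists i\, \exists n\, (\neg G(j,j) \land G(j,m) \lor G(l,l) \land G(k,k) \land \neg G(i,i) \land \neg G(n,n))
The quantifier \forall m sits under an even number of negations, so it remains universal.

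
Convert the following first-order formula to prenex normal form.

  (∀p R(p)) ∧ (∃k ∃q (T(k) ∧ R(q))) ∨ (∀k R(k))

Standardize variables apart so no two quantifiers bind the same name: k↦x.
  (∀p R(p)) ∧ (∃k ∃q (T(k) ∧ R(q))) ∨ (∀x R(x))
Extract every quantifier outward, since the variables are now distinct and don't occur free across branches:
  ∀p ∃k ∃q ∀x (R(p) ∧ T(k) ∧ R(q) ∨ R(x))

∀p ∃k ∃q ∀x (R(p) ∧ T(k) ∧ R(q) ∨ R(x))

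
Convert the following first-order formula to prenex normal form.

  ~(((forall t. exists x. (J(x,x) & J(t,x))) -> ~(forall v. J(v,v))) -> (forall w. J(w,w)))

exists t. forall x. exists v. exists w. ((~J(x,x) | ~J(t,x) | ~J(v,v)) & ~J(w,w))

First replace A → B with ¬A ∨ B.
  ~(~(~(forall t. exists x. (J(x,x) & J(t,x))) | ~(forall v. J(v,v))) | (forall w. J(w,w)))
Push ¬ through the quantifiers and connectives to reach negation normal form:
  ((exists t. forall x. (~J(x,x) | ~J(t,x))) | (exists v. ~J(v,v))) & (exists w. ~J(w,w))
Extract every quantifier outward, since the variables are now distinct and don't occur free across branches:
  exists t. forall x. exists v. exists w. ((~J(x,x) | ~J(t,x) | ~J(v,v)) & ~J(w,w))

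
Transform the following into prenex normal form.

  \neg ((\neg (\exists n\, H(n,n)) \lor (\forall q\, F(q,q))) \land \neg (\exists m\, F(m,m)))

Move each ¬ inward, flipping quantifiers it crosses:
  (\exists n\, H(n,n)) \land (\exists q\, \neg F(q,q)) \lor (\exists m\, F(m,m))
All bound variables are already distinct, so no renaming is needed.
Pull the quantifiers to the front (each side's bound variable is not free in the other side):
  \exists n\, \exists q\, \exists m\, (H(n,n) \land \neg F(q,q) \lor F(m,m))

\exists n\, \exists q\, \exists m\, (H(n,n) \land \neg F(q,q) \lor F(m,m))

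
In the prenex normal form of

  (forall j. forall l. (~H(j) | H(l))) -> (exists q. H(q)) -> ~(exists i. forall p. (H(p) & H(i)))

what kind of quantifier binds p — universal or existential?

Rewrite implications/biconditionals: A → B as ¬A ∨ B.
  ~(forall j. forall l. (~H(j) | H(l))) | ~(exists q. H(q)) | ~(exists i. forall p. (H(p) & H(i)))
Move each ¬ inward, flipping quantifiers it crosses:
  (exists j. exists l. (H(j) & ~H(l))) | (forall q. ~H(q)) | (forall i. exists p. (~H(p) | ~H(i)))
All bound variables are already distinct, so no renaming is needed.
Pull the quantifiers to the front (each side's bound variable is not free in the other side):
  exists j. exists l. forall q. forall i. exists p. (H(j) & ~H(l) | ~H(q) | ~H(p) | ~H(i))
The quantifier forall p sits under an odd number of negations (counting the antecedent side of each →), so it flips to exists p.

existential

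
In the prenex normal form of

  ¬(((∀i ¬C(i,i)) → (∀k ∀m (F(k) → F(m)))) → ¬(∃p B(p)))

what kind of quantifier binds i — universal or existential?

existential

Rewrite implications/biconditionals: A → B as ¬A ∨ B.
  ¬(¬(¬(∀i ¬C(i,i)) ∨ (∀k ∀m (¬F(k) ∨ F(m)))) ∨ ¬(∃p B(p)))
Move each ¬ inward, flipping quantifiers it crosses:
  ((∃i C(i,i)) ∨ (∀k ∀m (¬F(k) ∨ F(m)))) ∧ (∃p B(p))
All bound variables are already distinct, so no renaming is needed.
Pull the quantifiers to the front (each side's bound variable is not free in the other side):
  ∃i ∀k ∀m ∃p ((C(i,i) ∨ ¬F(k) ∨ F(m)) ∧ B(p))
The quantifier ∀i sits under an odd number of negations (counting the antecedent side of each →), so it flips to ∃i.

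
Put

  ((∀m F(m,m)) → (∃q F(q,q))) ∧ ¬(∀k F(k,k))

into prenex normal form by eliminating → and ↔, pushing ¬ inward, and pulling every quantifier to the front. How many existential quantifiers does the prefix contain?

3

Eliminate → and ↔ using ¬ and ∨.
  (¬(∀m F(m,m)) ∨ (∃q F(q,q))) ∧ ¬(∀k F(k,k))
Push ¬ through the quantifiers and connectives to reach negation normal form:
  ((∃m ¬F(m,m)) ∨ (∃q F(q,q))) ∧ (∃k ¬F(k,k))
Finally move all quantifiers to the prefix:
  ∃m ∃q ∃k ((¬F(m,m) ∨ F(q,q)) ∧ ¬F(k,k))
The prefix is ∃m ∃q ∃k: 0 universal, 3 existential.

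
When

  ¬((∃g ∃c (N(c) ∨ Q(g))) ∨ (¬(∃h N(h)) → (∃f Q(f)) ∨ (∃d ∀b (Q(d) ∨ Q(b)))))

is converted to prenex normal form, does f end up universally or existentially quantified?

Eliminate → and ↔ using ¬ and ∨.
  ¬((∃g ∃c (N(c) ∨ Q(g))) ∨ ¬¬(∃h N(h)) ∨ (∃f Q(f)) ∨ (∃d ∀b (Q(d) ∨ Q(b))))
Push ¬ through the quantifiers and connectives to reach negation normal form:
  (∀g ∀c (¬N(c) ∧ ¬Q(g))) ∧ (∀h ¬N(h)) ∧ (∀f ¬Q(f)) ∧ (∀d ∃b (¬Q(d) ∧ ¬Q(b)))
All bound variables are already distinct, so no renaming is needed.
Extract every quantifier outward, since the variables are now distinct and don't occur free across branches:
  ∀g ∀c ∀h ∀f ∀d ∃b (¬N(c) ∧ ¬Q(g) ∧ ¬N(h) ∧ ¬Q(f) ∧ ¬Q(d) ∧ ¬Q(b))
The quantifier ∃f sits under an odd number of negations (counting the antecedent side of each →), so it flips to ∀f.

universal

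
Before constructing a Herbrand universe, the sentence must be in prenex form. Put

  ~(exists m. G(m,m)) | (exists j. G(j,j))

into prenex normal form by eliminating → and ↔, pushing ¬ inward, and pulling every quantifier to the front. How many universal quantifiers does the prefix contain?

1

Push ¬ through the quantifiers and connectives to reach negation normal form:
  (forall m. ~G(m,m)) | (exists j. G(j,j))
All bound variables are already distinct, so no renaming is needed.
Pull the quantifiers to the front (each side's bound variable is not free in the other side):
  forall m. exists j. (~G(m,m) | G(j,j))
The prefix is forall m exists j: 1 universal, 1 existential.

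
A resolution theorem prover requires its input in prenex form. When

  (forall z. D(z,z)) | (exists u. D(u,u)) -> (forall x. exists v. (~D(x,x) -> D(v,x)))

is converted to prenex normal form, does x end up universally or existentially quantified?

Rewrite implications/biconditionals: A → B as ¬A ∨ B.
  ~((forall z. D(z,z)) | (exists u. D(u,u))) | (forall x. exists v. (~~D(x,x) | D(v,x)))
Push ¬ through the quantifiers and connectives to reach negation normal form:
  (exists z. ~D(z,z)) & (forall u. ~D(u,u)) | (forall x. exists v. (D(x,x) | D(v,x)))
Pull the quantifiers to the front (each side's bound variable is not free in the other side):
  exists z. forall u. forall x. exists v. (~D(z,z) & ~D(u,u) | D(x,x) | D(v,x))
The quantifier forall x sits under an even number of negations (counting the antecedent side of each →), so it remains universal.

universal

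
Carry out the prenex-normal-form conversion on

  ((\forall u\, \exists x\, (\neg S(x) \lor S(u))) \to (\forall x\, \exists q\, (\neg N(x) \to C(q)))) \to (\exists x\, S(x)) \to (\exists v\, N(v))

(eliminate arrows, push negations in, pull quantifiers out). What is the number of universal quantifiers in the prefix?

First replace A → B with ¬A ∨ B.
  \neg (\neg (\forall u\, \exists x\, (\neg S(x) \lor S(u))) \lor (\forall x\, \exists q\, (\neg \neg N(x) \lor C(q)))) \lor \neg (\exists x\, S(x)) \lor (\exists v\, N(v))
Drive negations inward (¬∀x A ≡ ∃x ¬A, ¬∃x A ≡ ∀x ¬A, De Morgan for ∧/∨):
  (\forall u\, \exists x\, (\neg S(x) \lor S(u))) \land (\exists x\, \forall q\, (\neg N(x) \land \neg C(q))) \lor (\forall x\, \neg S(x)) \lor (\exists v\, N(v))
Rename bound variables to avoid capture: x↦y1, x↦s.
  (\forall u\, \exists x\, (\neg S(x) \lor S(u))) \land (\exists y1\, \forall q\, (\neg N(y1) \land \neg C(q))) \lor (\forall s\, \neg S(s)) \lor (\exists v\, N(v))
Finally move all quantifiers to the prefix:
  \forall u\, \exists x\, \exists y1\, \forall q\, \forall s\, \exists v\, ((\neg S(x) \lor S(u)) \land \neg N(y1) \land \neg C(q) \lor \neg S(s) \lor N(v))
The prefix is \forall u \exists x \exists y1 \forall q \forall s \exists v: 3 universal, 3 existential.

3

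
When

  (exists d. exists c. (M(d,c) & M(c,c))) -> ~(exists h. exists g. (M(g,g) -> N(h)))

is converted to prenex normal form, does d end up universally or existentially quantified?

Eliminate → and ↔ using ¬ and ∨.
  ~(exists d. exists c. (M(d,c) & M(c,c))) | ~(exists h. exists g. (~M(g,g) | N(h)))
Drive negations inward (¬∀x A ≡ ∃x ¬A, ¬∃x A ≡ ∀x ¬A, De Morgan for ∧/∨):
  (forall d. forall c. (~M(d,c) | ~M(c,c))) | (forall h. forall g. (M(g,g) & ~N(h)))
All bound variables are already distinct, so no renaming is needed.
Finally move all quantifiers to the prefix:
  forall d. forall c. forall h. forall g. (~M(d,c) | ~M(c,c) | M(g,g) & ~N(h))
The quantifier exists d sits under an odd number of negations (counting the antecedent side of each →), so it flips to forall d.

universal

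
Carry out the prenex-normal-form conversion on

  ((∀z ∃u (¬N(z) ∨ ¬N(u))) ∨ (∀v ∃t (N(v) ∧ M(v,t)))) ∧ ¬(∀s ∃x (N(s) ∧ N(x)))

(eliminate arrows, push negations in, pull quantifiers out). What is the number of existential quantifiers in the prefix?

Move each ¬ inward, flipping quantifiers it crosses:
  ((∀z ∃u (¬N(z) ∨ ¬N(u))) ∨ (∀v ∃t (N(v) ∧ M(v,t)))) ∧ (∃s ∀x (¬N(s) ∨ ¬N(x)))
Finally move all quantifiers to the prefix:
  ∀z ∃u ∀v ∃t ∃s ∀x ((¬N(z) ∨ ¬N(u) ∨ N(v) ∧ M(v,t)) ∧ (¬N(s) ∨ ¬N(x)))
The prefix is ∀z ∃u ∀v ∃t ∃s ∀x: 3 universal, 3 existential.

3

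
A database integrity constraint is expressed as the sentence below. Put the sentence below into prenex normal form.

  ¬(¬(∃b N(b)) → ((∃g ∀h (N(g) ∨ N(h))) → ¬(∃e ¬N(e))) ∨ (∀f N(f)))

Rewrite implications/biconditionals: A → B as ¬A ∨ B.
  ¬(¬¬(∃b N(b)) ∨ ¬(∃g ∀h (N(g) ∨ N(h))) ∨ ¬(∃e ¬N(e)) ∨ (∀f N(f)))
Drive negations inward (¬∀x A ≡ ∃x ¬A, ¬∃x A ≡ ∀x ¬A, De Morgan for ∧/∨):
  (∀b ¬N(b)) ∧ (∃g ∀h (N(g) ∨ N(h))) ∧ (∃e ¬N(e)) ∧ (∃f ¬N(f))
Pull the quantifiers to the front (each side's bound variable is not free in the other side):
  ∀b ∃g ∀h ∃e ∃f (¬N(b) ∧ (N(g) ∨ N(h)) ∧ ¬N(e) ∧ ¬N(f))

∀b ∃g ∀h ∃e ∃f (¬N(b) ∧ (N(g) ∨ N(h)) ∧ ¬N(e) ∧ ¬N(f))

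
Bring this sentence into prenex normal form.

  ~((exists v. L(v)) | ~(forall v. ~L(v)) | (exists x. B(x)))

forall v. forall w. forall x. (~L(v) & ~L(w) & ~B(x))

Push ¬ through the quantifiers and connectives to reach negation normal form:
  (forall v. ~L(v)) & (forall v. ~L(v)) & (forall x. ~B(x))
Rename bound variables to avoid capture: v↦w.
  (forall v. ~L(v)) & (forall w. ~L(w)) & (forall x. ~B(x))
Pull the quantifiers to the front (each side's bound variable is not free in the other side):
  forall v. forall w. forall x. (~L(v) & ~L(w) & ~B(x))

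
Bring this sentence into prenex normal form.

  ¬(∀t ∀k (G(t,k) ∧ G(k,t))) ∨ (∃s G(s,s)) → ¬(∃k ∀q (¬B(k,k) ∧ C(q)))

∀t ∀k ∀s ∀v ∃q (G(t,k) ∧ G(k,t) ∧ ¬G(s,s) ∨ B(v,v) ∨ ¬C(q))

Rewrite implications/biconditionals: A → B as ¬A ∨ B.
  ¬(¬(∀t ∀k (G(t,k) ∧ G(k,t))) ∨ (∃s G(s,s))) ∨ ¬(∃k ∀q (¬B(k,k) ∧ C(q)))
Move each ¬ inward, flipping quantifiers it crosses:
  (∀t ∀k (G(t,k) ∧ G(k,t))) ∧ (∀s ¬G(s,s)) ∨ (∀k ∃q (B(k,k) ∨ ¬C(q)))
Rename bound variables to avoid capture: k↦v.
  (∀t ∀k (G(t,k) ∧ G(k,t))) ∧ (∀s ¬G(s,s)) ∨ (∀v ∃q (B(v,v) ∨ ¬C(q)))
Extract every quantifier outward, since the variables are now distinct and don't occur free across branches:
  ∀t ∀k ∀s ∀v ∃q (G(t,k) ∧ G(k,t) ∧ ¬G(s,s) ∨ B(v,v) ∨ ¬C(q))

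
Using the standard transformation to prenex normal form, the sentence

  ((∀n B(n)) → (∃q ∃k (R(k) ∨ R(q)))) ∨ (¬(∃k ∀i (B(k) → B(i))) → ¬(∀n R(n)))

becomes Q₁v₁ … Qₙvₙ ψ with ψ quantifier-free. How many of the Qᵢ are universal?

1

Eliminate → and ↔ using ¬ and ∨.
  ¬(∀n B(n)) ∨ (∃q ∃k (R(k) ∨ R(q))) ∨ ¬¬(∃k ∀i (¬B(k) ∨ B(i))) ∨ ¬(∀n R(n))
Drive negations inward (¬∀x A ≡ ∃x ¬A, ¬∃x A ≡ ∀x ¬A, De Morgan for ∧/∨):
  (∃n ¬B(n)) ∨ (∃q ∃k (R(k) ∨ R(q))) ∨ (∃k ∀i (¬B(k) ∨ B(i))) ∨ (∃n ¬R(n))
Rename bound variables to avoid capture: k↦w, n↦y.
  (∃n ¬B(n)) ∨ (∃q ∃k (R(k) ∨ R(q))) ∨ (∃w ∀i (¬B(w) ∨ B(i))) ∨ (∃y ¬R(y))
Pull the quantifiers to the front (each side's bound variable is not free in the other side):
  ∃n ∃q ∃k ∃w ∀i ∃y (¬B(n) ∨ R(k) ∨ R(q) ∨ ¬B(w) ∨ B(i) ∨ ¬R(y))
The prefix is ∃n ∃q ∃k ∃w ∀i ∃y: 1 universal, 5 existential.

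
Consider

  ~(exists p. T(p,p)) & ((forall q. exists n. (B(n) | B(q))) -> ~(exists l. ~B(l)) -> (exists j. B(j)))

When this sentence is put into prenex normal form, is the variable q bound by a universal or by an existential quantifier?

existential

Rewrite implications/biconditionals: A → B as ¬A ∨ B.
  ~(exists p. T(p,p)) & (~(forall q. exists n. (B(n) | B(q))) | ~~(exists l. ~B(l)) | (exists j. B(j)))
Move each ¬ inward, flipping quantifiers it crosses:
  (forall p. ~T(p,p)) & ((exists q. forall n. (~B(n) & ~B(q))) | (exists l. ~B(l)) | (exists j. B(j)))
All bound variables are already distinct, so no renaming is needed.
Pull the quantifiers to the front (each side's bound variable is not free in the other side):
  forall p. exists q. forall n. exists l. exists j. (~T(p,p) & (~B(n) & ~B(q) | ~B(l) | B(j)))
The quantifier forall q sits under an odd number of negations (counting the antecedent side of each →), so it flips to exists q.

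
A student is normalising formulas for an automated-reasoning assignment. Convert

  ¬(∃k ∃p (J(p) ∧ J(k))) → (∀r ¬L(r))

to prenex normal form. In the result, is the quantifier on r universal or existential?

Rewrite implications/biconditionals: A → B as ¬A ∨ B.
  ¬¬(∃k ∃p (J(p) ∧ J(k))) ∨ (∀r ¬L(r))
Move each ¬ inward, flipping quantifiers it crosses:
  (∃k ∃p (J(p) ∧ J(k))) ∨ (∀r ¬L(r))
Pull the quantifiers to the front (each side's bound variable is not free in the other side):
  ∃k ∃p ∀r (J(p) ∧ J(k) ∨ ¬L(r))
The quantifier ∀r sits under an even number of negations (counting the antecedent side of each →), so it remains universal.

universal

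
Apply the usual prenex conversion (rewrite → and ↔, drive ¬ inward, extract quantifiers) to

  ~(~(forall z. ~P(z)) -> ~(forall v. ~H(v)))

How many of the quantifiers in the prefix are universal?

Rewrite implications/biconditionals: A → B as ¬A ∨ B.
  ~(~~(forall z. ~P(z)) | ~(forall v. ~H(v)))
Move each ¬ inward, flipping quantifiers it crosses:
  (exists z. P(z)) & (forall v. ~H(v))
All bound variables are already distinct, so no renaming is needed.
Extract every quantifier outward, since the variables are now distinct and don't occur free across branches:
  exists z. forall v. (P(z) & ~H(v))
The prefix is exists z forall v: 1 universal, 1 existential.

1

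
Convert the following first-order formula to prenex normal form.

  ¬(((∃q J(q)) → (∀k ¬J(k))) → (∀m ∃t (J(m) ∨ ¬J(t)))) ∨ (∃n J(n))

∀q ∀k ∃m ∀t ∃n ((¬J(q) ∨ ¬J(k)) ∧ ¬J(m) ∧ J(t) ∨ J(n))

Rewrite implications/biconditionals: A → B as ¬A ∨ B.
  ¬(¬(¬(∃q J(q)) ∨ (∀k ¬J(k))) ∨ (∀m ∃t (J(m) ∨ ¬J(t)))) ∨ (∃n J(n))
Push ¬ through the quantifiers and connectives to reach negation normal form:
  ((∀q ¬J(q)) ∨ (∀k ¬J(k))) ∧ (∃m ∀t (¬J(m) ∧ J(t))) ∨ (∃n J(n))
All bound variables are already distinct, so no renaming is needed.
Finally move all quantifiers to the prefix:
  ∀q ∀k ∃m ∀t ∃n ((¬J(q) ∨ ¬J(k)) ∧ ¬J(m) ∧ J(t) ∨ J(n))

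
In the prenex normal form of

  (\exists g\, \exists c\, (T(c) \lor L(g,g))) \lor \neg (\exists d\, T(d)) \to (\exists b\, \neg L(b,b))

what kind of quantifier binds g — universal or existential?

Eliminate → and ↔ using ¬ and ∨.
  \neg ((\exists g\, \exists c\, (T(c) \lor L(g,g))) \lor \neg (\exists d\, T(d))) \lor (\exists b\, \neg L(b,b))
Drive negations inward (¬∀x A ≡ ∃x ¬A, ¬∃x A ≡ ∀x ¬A, De Morgan for ∧/∨):
  (\forall g\, \forall c\, (\neg T(c) \land \neg L(g,g))) \land (\exists d\, T(d)) \lor (\exists b\, \neg L(b,b))
Finally move all quantifiers to the prefix:
  \forall g\, \forall c\, \exists d\, \exists b\, (\neg T(c) \land \neg L(g,g) \land T(d) \lor \neg L(b,b))
The quantifier \exists g sits under an odd number of negations (counting the antecedent side of each →), so it flips to \forall g.

universal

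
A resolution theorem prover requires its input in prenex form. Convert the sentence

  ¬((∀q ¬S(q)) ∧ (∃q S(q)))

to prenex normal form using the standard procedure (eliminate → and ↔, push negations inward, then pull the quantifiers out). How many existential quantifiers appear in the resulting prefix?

1

Drive negations inward (¬∀x A ≡ ∃x ¬A, ¬∃x A ≡ ∀x ¬A, De Morgan for ∧/∨):
  (∃q S(q)) ∨ (∀q ¬S(q))
Standardize variables apart so no two quantifiers bind the same name: q↦v.
  (∃q S(q)) ∨ (∀v ¬S(v))
Finally move all quantifiers to the prefix:
  ∃q ∀v (S(q) ∨ ¬S(v))
The prefix is ∃q ∀v: 1 universal, 1 existential.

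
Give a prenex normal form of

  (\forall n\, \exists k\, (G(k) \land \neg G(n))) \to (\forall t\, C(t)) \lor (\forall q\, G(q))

Rewrite implications/biconditionals: A → B as ¬A ∨ B.
  \neg (\forall n\, \exists k\, (G(k) \land \neg G(n))) \lor (\forall t\, C(t)) \lor (\forall q\, G(q))
Drive negations inward (¬∀x A ≡ ∃x ¬A, ¬∃x A ≡ ∀x ¬A, De Morgan for ∧/∨):
  (\exists n\, \forall k\, (\neg G(k) \lor G(n))) \lor (\forall t\, C(t)) \lor (\forall q\, G(q))
Finally move all quantifiers to the prefix:
  \exists n\, \forall k\, \forall t\, \forall q\, (\neg G(k) \lor G(n) \lor C(t) \lor G(q))

\exists n\, \forall k\, \forall t\, \forall q\, (\neg G(k) \lor G(n) \lor C(t) \lor G(q))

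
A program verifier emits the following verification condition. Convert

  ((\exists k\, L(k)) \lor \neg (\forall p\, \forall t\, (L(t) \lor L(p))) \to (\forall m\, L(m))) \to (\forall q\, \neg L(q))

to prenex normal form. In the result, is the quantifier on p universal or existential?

First replace A → B with ¬A ∨ B.
  \neg (\neg ((\exists k\, L(k)) \lor \neg (\forall p\, \forall t\, (L(t) \lor L(p)))) \lor (\forall m\, L(m))) \lor (\forall q\, \neg L(q))
Push ¬ through the quantifiers and connectives to reach negation normal form:
  ((\exists k\, L(k)) \lor (\exists p\, \exists t\, (\neg L(t) \land \neg L(p)))) \land (\exists m\, \neg L(m)) \lor (\forall q\, \neg L(q))
Finally move all quantifiers to the prefix:
  \exists k\, \exists p\, \exists t\, \exists m\, \forall q\, ((L(k) \lor \neg L(t) \land \neg L(p)) \land \neg L(m) \lor \neg L(q))
The quantifier \forall p sits under an odd number of negations (counting the antecedent side of each →), so it flips to \exists p.

existential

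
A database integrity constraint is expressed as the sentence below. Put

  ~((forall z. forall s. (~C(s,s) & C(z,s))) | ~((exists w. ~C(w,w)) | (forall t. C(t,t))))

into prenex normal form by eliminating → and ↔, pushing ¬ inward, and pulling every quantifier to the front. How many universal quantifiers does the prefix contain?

Move each ¬ inward, flipping quantifiers it crosses:
  (exists z. exists s. (C(s,s) | ~C(z,s))) & ((exists w. ~C(w,w)) | (forall t. C(t,t)))
Pull the quantifiers to the front (each side's bound variable is not free in the other side):
  exists z. exists s. exists w. forall t. ((C(s,s) | ~C(z,s)) & (~C(w,w) | C(t,t)))
The prefix is exists z exists s exists w forall t: 1 universal, 3 existential.

1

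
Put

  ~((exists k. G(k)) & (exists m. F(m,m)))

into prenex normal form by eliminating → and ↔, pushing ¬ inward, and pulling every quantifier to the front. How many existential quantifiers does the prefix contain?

Push ¬ through the quantifiers and connectives to reach negation normal form:
  (forall k. ~G(k)) | (forall m. ~F(m,m))
All bound variables are already distinct, so no renaming is needed.
Pull the quantifiers to the front (each side's bound variable is not free in the other side):
  forall k. forall m. (~G(k) | ~F(m,m))
The prefix is forall k forall m: 2 universal, 0 existential.

0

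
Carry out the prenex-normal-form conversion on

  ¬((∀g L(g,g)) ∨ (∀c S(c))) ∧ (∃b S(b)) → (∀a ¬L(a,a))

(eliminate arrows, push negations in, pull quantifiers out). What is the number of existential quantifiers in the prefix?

Eliminate → and ↔ using ¬ and ∨.
  ¬(¬((∀g L(g,g)) ∨ (∀c S(c))) ∧ (∃b S(b))) ∨ (∀a ¬L(a,a))
Drive negations inward (¬∀x A ≡ ∃x ¬A, ¬∃x A ≡ ∀x ¬A, De Morgan for ∧/∨):
  (∀g L(g,g)) ∨ (∀c S(c)) ∨ (∀b ¬S(b)) ∨ (∀a ¬L(a,a))
Extract every quantifier outward, since the variables are now distinct and don't occur free across branches:
  ∀g ∀c ∀b ∀a (L(g,g) ∨ S(c) ∨ ¬S(b) ∨ ¬L(a,a))
The prefix is ∀g ∀c ∀b ∀a: 4 universal, 0 existential.

0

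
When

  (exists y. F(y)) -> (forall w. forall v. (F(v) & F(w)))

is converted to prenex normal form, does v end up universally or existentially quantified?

universal

Eliminate → and ↔ using ¬ and ∨.
  ~(exists y. F(y)) | (forall w. forall v. (F(v) & F(w)))
Drive negations inward (¬∀x A ≡ ∃x ¬A, ¬∃x A ≡ ∀x ¬A, De Morgan for ∧/∨):
  (forall y. ~F(y)) | (forall w. forall v. (F(v) & F(w)))
All bound variables are already distinct, so no renaming is needed.
Pull the quantifiers to the front (each side's bound variable is not free in the other side):
  forall y. forall w. forall v. (~F(y) | F(v) & F(w))
The quantifier forall v sits under an even number of negations (counting the antecedent side of each →), so it remains universal.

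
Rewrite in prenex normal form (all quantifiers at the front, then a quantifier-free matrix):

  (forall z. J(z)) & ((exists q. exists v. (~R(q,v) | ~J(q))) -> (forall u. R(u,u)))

forall z. forall q. forall v. forall u. (J(z) & (R(q,v) & J(q) | R(u,u)))

First replace A → B with ¬A ∨ B.
  (forall z. J(z)) & (~(exists q. exists v. (~R(q,v) | ~J(q))) | (forall u. R(u,u)))
Drive negations inward (¬∀x A ≡ ∃x ¬A, ¬∃x A ≡ ∀x ¬A, De Morgan for ∧/∨):
  (forall z. J(z)) & ((forall q. forall v. (R(q,v) & J(q))) | (forall u. R(u,u)))
All bound variables are already distinct, so no renaming is needed.
Finally move all quantifiers to the prefix:
  forall z. forall q. forall v. forall u. (J(z) & (R(q,v) & J(q) | R(u,u)))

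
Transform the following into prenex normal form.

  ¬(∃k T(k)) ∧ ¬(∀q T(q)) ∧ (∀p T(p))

∀k ∃q ∀p (¬T(k) ∧ ¬T(q) ∧ T(p))

Drive negations inward (¬∀x A ≡ ∃x ¬A, ¬∃x A ≡ ∀x ¬A, De Morgan for ∧/∨):
  (∀k ¬T(k)) ∧ (∃q ¬T(q)) ∧ (∀p T(p))
All bound variables are already distinct, so no renaming is needed.
Finally move all quantifiers to the prefix:
  ∀k ∃q ∀p (¬T(k) ∧ ¬T(q) ∧ T(p))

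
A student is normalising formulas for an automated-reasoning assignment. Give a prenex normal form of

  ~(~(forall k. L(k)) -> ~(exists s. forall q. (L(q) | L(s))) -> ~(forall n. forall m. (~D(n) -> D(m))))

First replace A → B with ¬A ∨ B.
  ~(~~(forall k. L(k)) | ~~(exists s. forall q. (L(q) | L(s))) | ~(forall n. forall m. (~~D(n) | D(m))))
Move each ¬ inward, flipping quantifiers it crosses:
  (exists k. ~L(k)) & (forall s. exists q. (~L(q) & ~L(s))) & (forall n. forall m. (D(n) | D(m)))
All bound variables are already distinct, so no renaming is needed.
Finally move all quantifiers to the prefix:
  exists k. forall s. exists q. forall n. forall m. (~L(k) & ~L(q) & ~L(s) & (D(n) | D(m)))

exists k. forall s. exists q. forall n. forall m. (~L(k) & ~L(q) & ~L(s) & (D(n) | D(m)))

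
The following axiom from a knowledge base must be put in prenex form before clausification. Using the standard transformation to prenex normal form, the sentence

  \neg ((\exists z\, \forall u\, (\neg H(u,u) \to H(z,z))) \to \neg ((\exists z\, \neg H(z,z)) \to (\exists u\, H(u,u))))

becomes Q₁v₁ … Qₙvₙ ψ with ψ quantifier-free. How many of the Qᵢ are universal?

First replace A → B with ¬A ∨ B.
  \neg (\neg (\exists z\, \forall u\, (\neg \neg H(u,u) \lor H(z,z))) \lor \neg (\neg (\exists z\, \neg H(z,z)) \lor (\exists u\, H(u,u))))
Move each ¬ inward, flipping quantifiers it crosses:
  (\exists z\, \forall u\, (H(u,u) \lor H(z,z))) \land ((\forall z\, H(z,z)) \lor (\exists u\, H(u,u)))
Give each quantifier a distinct variable: z↦s, u↦t.
  (\exists z\, \forall u\, (H(u,u) \lor H(z,z))) \land ((\forall s\, H(s,s)) \lor (\exists t\, H(t,t)))
Finally move all quantifiers to the prefix:
  \exists z\, \forall u\, \forall s\, \exists t\, ((H(u,u) \lor H(z,z)) \land (H(s,s) \lor H(t,t)))
The prefix is \exists z \forall u \forall s \exists t: 2 universal, 2 existential.

2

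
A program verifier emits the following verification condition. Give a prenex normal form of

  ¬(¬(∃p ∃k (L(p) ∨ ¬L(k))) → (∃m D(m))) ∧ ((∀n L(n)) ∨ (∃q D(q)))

First replace A → B with ¬A ∨ B.
  ¬(¬¬(∃p ∃k (L(p) ∨ ¬L(k))) ∨ (∃m D(m))) ∧ ((∀n L(n)) ∨ (∃q D(q)))
Move each ¬ inward, flipping quantifiers it crosses:
  (∀p ∀k (¬L(p) ∧ L(k))) ∧ (∀m ¬D(m)) ∧ ((∀n L(n)) ∨ (∃q D(q)))
All bound variables are already distinct, so no renaming is needed.
Finally move all quantifiers to the prefix:
  ∀p ∀k ∀m ∀n ∃q (¬L(p) ∧ L(k) ∧ ¬D(m) ∧ (L(n) ∨ D(q)))

∀p ∀k ∀m ∀n ∃q (¬L(p) ∧ L(k) ∧ ¬D(m) ∧ (L(n) ∨ D(q)))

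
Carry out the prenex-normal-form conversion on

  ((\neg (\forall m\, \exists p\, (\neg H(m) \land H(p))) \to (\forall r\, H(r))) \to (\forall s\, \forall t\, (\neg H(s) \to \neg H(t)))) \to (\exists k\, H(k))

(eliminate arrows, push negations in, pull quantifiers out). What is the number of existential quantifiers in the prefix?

4

Eliminate → and ↔ using ¬ and ∨.
  \neg (\neg (\neg \neg (\forall m\, \exists p\, (\neg H(m) \land H(p))) \lor (\forall r\, H(r))) \lor (\forall s\, \forall t\, (\neg \neg H(s) \lor \neg H(t)))) \lor (\exists k\, H(k))
Drive negations inward (¬∀x A ≡ ∃x ¬A, ¬∃x A ≡ ∀x ¬A, De Morgan for ∧/∨):
  ((\forall m\, \exists p\, (\neg H(m) \land H(p))) \lor (\forall r\, H(r))) \land (\exists s\, \exists t\, (\neg H(s) \land H(t))) \lor (\exists k\, H(k))
All bound variables are already distinct, so no renaming is needed.
Pull the quantifiers to the front (each side's bound variable is not free in the other side):
  \forall m\, \exists p\, \forall r\, \exists s\, \exists t\, \exists k\, ((\neg H(m) \land H(p) \lor H(r)) \land \neg H(s) \land H(t) \lor H(k))
The prefix is \forall m \exists p \forall r \exists s \exists t \exists k: 2 universal, 4 existential.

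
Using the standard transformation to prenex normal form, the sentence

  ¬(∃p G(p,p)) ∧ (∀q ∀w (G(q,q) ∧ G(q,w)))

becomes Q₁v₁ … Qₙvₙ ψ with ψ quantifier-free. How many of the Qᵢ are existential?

Drive negations inward (¬∀x A ≡ ∃x ¬A, ¬∃x A ≡ ∀x ¬A, De Morgan for ∧/∨):
  (∀p ¬G(p,p)) ∧ (∀q ∀w (G(q,q) ∧ G(q,w)))
All bound variables are already distinct, so no renaming is needed.
Finally move all quantifiers to the prefix:
  ∀p ∀q ∀w (¬G(p,p) ∧ G(q,q) ∧ G(q,w))
The prefix is ∀p ∀q ∀w: 3 universal, 0 existential.

0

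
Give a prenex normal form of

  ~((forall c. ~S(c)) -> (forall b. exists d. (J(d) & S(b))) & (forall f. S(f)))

forall c. exists b. forall d. exists f. (~S(c) & (~J(d) | ~S(b) | ~S(f)))

First replace A → B with ¬A ∨ B.
  ~(~(forall c. ~S(c)) | (forall b. exists d. (J(d) & S(b))) & (forall f. S(f)))
Move each ¬ inward, flipping quantifiers it crosses:
  (forall c. ~S(c)) & ((exists b. forall d. (~J(d) | ~S(b))) | (exists f. ~S(f)))
All bound variables are already distinct, so no renaming is needed.
Pull the quantifiers to the front (each side's bound variable is not free in the other side):
  forall c. exists b. forall d. exists f. (~S(c) & (~J(d) | ~S(b) | ~S(f)))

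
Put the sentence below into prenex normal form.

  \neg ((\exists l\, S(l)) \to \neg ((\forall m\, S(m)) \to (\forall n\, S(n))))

\exists l\, \exists m\, \forall n\, (S(l) \land (\neg S(m) \lor S(n)))

Rewrite implications/biconditionals: A → B as ¬A ∨ B.
  \neg (\neg (\exists l\, S(l)) \lor \neg (\neg (\forall m\, S(m)) \lor (\forall n\, S(n))))
Move each ¬ inward, flipping quantifiers it crosses:
  (\exists l\, S(l)) \land ((\exists m\, \neg S(m)) \lor (\forall n\, S(n)))
All bound variables are already distinct, so no renaming is needed.
Extract every quantifier outward, since the variables are now distinct and don't occur free across branches:
  \exists l\, \exists m\, \forall n\, (S(l) \land (\neg S(m) \lor S(n)))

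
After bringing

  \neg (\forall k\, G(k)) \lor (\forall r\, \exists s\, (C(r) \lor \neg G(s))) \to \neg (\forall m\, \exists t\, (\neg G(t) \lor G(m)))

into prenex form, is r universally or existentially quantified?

existential

Rewrite implications/biconditionals: A → B as ¬A ∨ B.
  \neg (\neg (\forall k\, G(k)) \lor (\forall r\, \exists s\, (C(r) \lor \neg G(s)))) \lor \neg (\forall m\, \exists t\, (\neg G(t) \lor G(m)))
Move each ¬ inward, flipping quantifiers it crosses:
  (\forall k\, G(k)) \land (\exists r\, \forall s\, (\neg C(r) \land G(s))) \lor (\exists m\, \forall t\, (G(t) \land \neg G(m)))
Pull the quantifiers to the front (each side's bound variable is not free in the other side):
  \forall k\, \exists r\, \forall s\, \exists m\, \forall t\, (G(k) \land \neg C(r) \land G(s) \lor G(t) \land \neg G(m))
The quantifier \forall r sits under an odd number of negations (counting the antecedent side of each →), so it flips to \exists r.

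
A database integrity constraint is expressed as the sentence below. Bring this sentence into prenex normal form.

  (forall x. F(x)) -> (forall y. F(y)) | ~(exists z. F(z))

exists x. forall y. forall z. (~F(x) | F(y) | ~F(z))

Eliminate → and ↔ using ¬ and ∨.
  ~(forall x. F(x)) | (forall y. F(y)) | ~(exists z. F(z))
Push ¬ through the quantifiers and connectives to reach negation normal form:
  (exists x. ~F(x)) | (forall y. F(y)) | (forall z. ~F(z))
Pull the quantifiers to the front (each side's bound variable is not free in the other side):
  exists x. forall y. forall z. (~F(x) | F(y) | ~F(z))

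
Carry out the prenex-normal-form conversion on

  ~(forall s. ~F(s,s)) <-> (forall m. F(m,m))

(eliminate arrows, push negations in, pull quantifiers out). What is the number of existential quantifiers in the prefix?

Eliminate → and ↔ using ¬ and ∨; A ↔ B as (¬A ∨ B) ∧ (¬B ∨ A).
  (~~(forall s. ~F(s,s)) | (forall m. F(m,m))) & (~(forall m. F(m,m)) | ~(forall s. ~F(s,s)))
Push ¬ through the quantifiers and connectives to reach negation normal form:
  ((forall s. ~F(s,s)) | (forall m. F(m,m))) & ((exists m. ~F(m,m)) | (exists s. F(s,s)))
Give each quantifier a distinct variable: m↦t, s↦v.
  ((forall s. ~F(s,s)) | (forall m. F(m,m))) & ((exists t. ~F(t,t)) | (exists v. F(v,v)))
Finally move all quantifiers to the prefix:
  forall s. forall m. exists t. exists v. ((~F(s,s) | F(m,m)) & (~F(t,t) | F(v,v)))
The prefix is forall s forall m exists t exists v: 2 universal, 2 existential.

2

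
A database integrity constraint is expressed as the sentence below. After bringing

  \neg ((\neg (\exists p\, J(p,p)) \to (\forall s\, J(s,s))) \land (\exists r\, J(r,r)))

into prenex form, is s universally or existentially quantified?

First replace A → B with ¬A ∨ B.
  \neg ((\neg \neg (\exists p\, J(p,p)) \lor (\forall s\, J(s,s))) \land (\exists r\, J(r,r)))
Drive negations inward (¬∀x A ≡ ∃x ¬A, ¬∃x A ≡ ∀x ¬A, De Morgan for ∧/∨):
  (\forall p\, \neg J(p,p)) \land (\exists s\, \neg J(s,s)) \lor (\forall r\, \neg J(r,r))
Pull the quantifiers to the front (each side's bound variable is not free in the other side):
  \forall p\, \exists s\, \forall r\, (\neg J(p,p) \land \neg J(s,s) \lor \neg J(r,r))
The quantifier \forall s sits under an odd number of negations (counting the antecedent side of each →), so it flips to \exists s.

existential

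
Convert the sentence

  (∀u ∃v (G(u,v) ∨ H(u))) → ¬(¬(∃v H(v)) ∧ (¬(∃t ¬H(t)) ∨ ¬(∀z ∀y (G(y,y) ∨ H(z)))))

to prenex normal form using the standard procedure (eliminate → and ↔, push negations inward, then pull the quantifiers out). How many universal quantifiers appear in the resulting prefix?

Eliminate → and ↔ using ¬ and ∨.
  ¬(∀u ∃v (G(u,v) ∨ H(u))) ∨ ¬(¬(∃v H(v)) ∧ (¬(∃t ¬H(t)) ∨ ¬(∀z ∀y (G(y,y) ∨ H(z)))))
Drive negations inward (¬∀x A ≡ ∃x ¬A, ¬∃x A ≡ ∀x ¬A, De Morgan for ∧/∨):
  (∃u ∀v (¬G(u,v) ∧ ¬H(u))) ∨ (∃v H(v)) ∨ (∃t ¬H(t)) ∧ (∀z ∀y (G(y,y) ∨ H(z)))
Give each quantifier a distinct variable: v↦v1.
  (∃u ∀v (¬G(u,v) ∧ ¬H(u))) ∨ (∃v1 H(v1)) ∨ (∃t ¬H(t)) ∧ (∀z ∀y (G(y,y) ∨ H(z)))
Pull the quantifiers to the front (each side's bound variable is not free in the other side):
  ∃u ∀v ∃v1 ∃t ∀z ∀y (¬G(u,v) ∧ ¬H(u) ∨ H(v1) ∨ ¬H(t) ∧ (G(y,y) ∨ H(z)))
The prefix is ∃u ∀v ∃v1 ∃t ∀z ∀y: 3 universal, 3 existential.

3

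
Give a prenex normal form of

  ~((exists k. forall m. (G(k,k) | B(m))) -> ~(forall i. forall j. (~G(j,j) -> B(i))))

First replace A → B with ¬A ∨ B.
  ~(~(exists k. forall m. (G(k,k) | B(m))) | ~(forall i. forall j. (~~G(j,j) | B(i))))
Move each ¬ inward, flipping quantifiers it crosses:
  (exists k. forall m. (G(k,k) | B(m))) & (forall i. forall j. (G(j,j) | B(i)))
Extract every quantifier outward, since the variables are now distinct and don't occur free across branches:
  exists k. forall m. forall i. forall j. ((G(k,k) | B(m)) & (G(j,j) | B(i)))

exists k. forall m. forall i. forall j. ((G(k,k) | B(m)) & (G(j,j) | B(i)))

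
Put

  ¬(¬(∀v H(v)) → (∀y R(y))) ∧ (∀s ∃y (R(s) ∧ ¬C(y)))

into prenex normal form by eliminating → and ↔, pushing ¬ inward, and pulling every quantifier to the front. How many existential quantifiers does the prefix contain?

Eliminate → and ↔ using ¬ and ∨.
  ¬(¬¬(∀v H(v)) ∨ (∀y R(y))) ∧ (∀s ∃y (R(s) ∧ ¬C(y)))
Move each ¬ inward, flipping quantifiers it crosses:
  (∃v ¬H(v)) ∧ (∃y ¬R(y)) ∧ (∀s ∃y (R(s) ∧ ¬C(y)))
Give each quantifier a distinct variable: y↦p.
  (∃v ¬H(v)) ∧ (∃y ¬R(y)) ∧ (∀s ∃p (R(s) ∧ ¬C(p)))
Extract every quantifier outward, since the variables are now distinct and don't occur free across branches:
  ∃v ∃y ∀s ∃p (¬H(v) ∧ ¬R(y) ∧ R(s) ∧ ¬C(p))
The prefix is ∃v ∃y ∀s ∃p: 1 universal, 3 existential.

3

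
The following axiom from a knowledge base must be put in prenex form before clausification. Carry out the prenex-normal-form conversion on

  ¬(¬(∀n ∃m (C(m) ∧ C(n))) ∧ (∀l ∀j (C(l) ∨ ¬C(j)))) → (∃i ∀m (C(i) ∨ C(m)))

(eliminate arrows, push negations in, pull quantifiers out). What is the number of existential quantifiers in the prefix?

2

First replace A → B with ¬A ∨ B.
  ¬¬(¬(∀n ∃m (C(m) ∧ C(n))) ∧ (∀l ∀j (C(l) ∨ ¬C(j)))) ∨ (∃i ∀m (C(i) ∨ C(m)))
Drive negations inward (¬∀x A ≡ ∃x ¬A, ¬∃x A ≡ ∀x ¬A, De Morgan for ∧/∨):
  (∃n ∀m (¬C(m) ∨ ¬C(n))) ∧ (∀l ∀j (C(l) ∨ ¬C(j))) ∨ (∃i ∀m (C(i) ∨ C(m)))
Rename bound variables to avoid capture: m↦x.
  (∃n ∀m (¬C(m) ∨ ¬C(n))) ∧ (∀l ∀j (C(l) ∨ ¬C(j))) ∨ (∃i ∀x (C(i) ∨ C(x)))
Extract every quantifier outward, since the variables are now distinct and don't occur free across branches:
  ∃n ∀m ∀l ∀j ∃i ∀x ((¬C(m) ∨ ¬C(n)) ∧ (C(l) ∨ ¬C(j)) ∨ C(i) ∨ C(x))
The prefix is ∃n ∀m ∀l ∀j ∃i ∀x: 4 universal, 2 existential.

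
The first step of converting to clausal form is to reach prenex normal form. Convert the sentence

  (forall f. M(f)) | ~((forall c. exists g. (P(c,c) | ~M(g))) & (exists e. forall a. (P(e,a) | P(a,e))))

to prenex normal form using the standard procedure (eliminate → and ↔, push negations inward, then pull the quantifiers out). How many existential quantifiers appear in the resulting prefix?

Push ¬ through the quantifiers and connectives to reach negation normal form:
  (forall f. M(f)) | (exists c. forall g. (~P(c,c) & M(g))) | (forall e. exists a. (~P(e,a) & ~P(a,e)))
All bound variables are already distinct, so no renaming is needed.
Extract every quantifier outward, since the variables are now distinct and don't occur free across branches:
  forall f. exists c. forall g. forall e. exists a. (M(f) | ~P(c,c) & M(g) | ~P(e,a) & ~P(a,e))
The prefix is forall f exists c forall g forall e exists a: 3 universal, 2 existential.

2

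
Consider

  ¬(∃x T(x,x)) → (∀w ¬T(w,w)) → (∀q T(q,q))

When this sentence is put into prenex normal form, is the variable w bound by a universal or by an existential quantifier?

Eliminate → and ↔ using ¬ and ∨.
  ¬¬(∃x T(x,x)) ∨ ¬(∀w ¬T(w,w)) ∨ (∀q T(q,q))
Push ¬ through the quantifiers and connectives to reach negation normal form:
  (∃x T(x,x)) ∨ (∃w T(w,w)) ∨ (∀q T(q,q))
Extract every quantifier outward, since the variables are now distinct and don't occur free across branches:
  ∃x ∃w ∀q (T(x,x) ∨ T(w,w) ∨ T(q,q))
The quantifier ∀w sits under an odd number of negations (counting the antecedent side of each →), so it flips to ∃w.

existential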